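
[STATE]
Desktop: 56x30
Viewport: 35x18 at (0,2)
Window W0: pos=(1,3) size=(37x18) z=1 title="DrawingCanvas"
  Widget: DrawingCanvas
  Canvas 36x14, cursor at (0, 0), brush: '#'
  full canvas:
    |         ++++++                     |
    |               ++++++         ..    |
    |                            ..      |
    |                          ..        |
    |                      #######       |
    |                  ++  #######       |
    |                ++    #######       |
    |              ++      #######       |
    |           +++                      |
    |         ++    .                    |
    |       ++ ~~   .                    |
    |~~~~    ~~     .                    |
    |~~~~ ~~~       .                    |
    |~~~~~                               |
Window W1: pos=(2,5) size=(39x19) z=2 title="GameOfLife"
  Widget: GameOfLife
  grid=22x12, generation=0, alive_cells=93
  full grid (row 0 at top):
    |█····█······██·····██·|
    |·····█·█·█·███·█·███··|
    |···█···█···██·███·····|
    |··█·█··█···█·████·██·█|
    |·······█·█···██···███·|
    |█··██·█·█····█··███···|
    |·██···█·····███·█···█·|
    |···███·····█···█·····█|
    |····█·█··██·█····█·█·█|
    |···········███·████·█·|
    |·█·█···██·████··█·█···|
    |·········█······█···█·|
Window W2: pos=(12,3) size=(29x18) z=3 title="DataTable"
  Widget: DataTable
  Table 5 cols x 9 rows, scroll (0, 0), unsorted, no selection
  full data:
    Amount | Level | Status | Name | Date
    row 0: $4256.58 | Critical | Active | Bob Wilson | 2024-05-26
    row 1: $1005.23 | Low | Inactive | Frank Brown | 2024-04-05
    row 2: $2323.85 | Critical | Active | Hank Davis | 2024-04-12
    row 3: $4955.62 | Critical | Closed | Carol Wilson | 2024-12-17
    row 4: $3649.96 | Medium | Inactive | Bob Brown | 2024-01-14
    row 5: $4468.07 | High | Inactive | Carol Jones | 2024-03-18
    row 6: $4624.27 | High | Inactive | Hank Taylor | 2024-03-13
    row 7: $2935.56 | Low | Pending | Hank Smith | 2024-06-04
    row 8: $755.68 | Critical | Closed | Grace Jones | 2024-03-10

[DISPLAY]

                                   
 ┏━━━━━━━━━━┏━━━━━━━━━━━━━━━━━━━━━━
 ┃ DrawingCa┃ DataTable            
 ┠┏━━━━━━━━━┠──────────────────────
 ┃┃ GameOfLi┃Amount  │Level   │Stat
 ┃┠─────────┃────────┼────────┼────
 ┃┃Gen: 0   ┃$4256.58│Critical│Acti
 ┃┃█····█···┃$1005.23│Low     │Inac
 ┃┃·····█·█·┃$2323.85│Critical│Acti
 ┃┃···█···█·┃$4955.62│Critical│Clos
 ┃┃··█·█··█·┃$3649.96│Medium  │Inac
 ┃┃·······█·┃$4468.07│High    │Inac
 ┃┃█··██·█·█┃$4624.27│High    │Inac
 ┃┃·██···█··┃$2935.56│Low     │Pend
 ┃┃···███···┃$755.68 │Critical│Clos
 ┃┃····█·█··┃                      
 ┃┃·········┃                      
 ┃┃·█·█···██┃                      


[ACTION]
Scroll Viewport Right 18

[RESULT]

                                   
━━━━━━━━━━━━━━━━━━━━━━┓            
Table                 ┃            
──────────────────────┨            
t  │Level   │Status  │┃            
───┼────────┼────────┼┃            
.58│Critical│Active  │┃            
.23│Low     │Inactive│┃            
.85│Critical│Active  │┃            
.62│Critical│Closed  │┃            
.96│Medium  │Inactive│┃            
.07│High    │Inactive│┃            
.27│High    │Inactive│┃            
.56│Low     │Pending │┃            
68 │Critical│Closed  │┃            
                      ┃            
                      ┃            
                      ┃            


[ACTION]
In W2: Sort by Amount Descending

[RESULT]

                                   
━━━━━━━━━━━━━━━━━━━━━━┓            
Table                 ┃            
──────────────────────┨            
t ▼│Level   │Status  │┃            
───┼────────┼────────┼┃            
.62│Critical│Closed  │┃            
.27│High    │Inactive│┃            
.07│High    │Inactive│┃            
.58│Critical│Active  │┃            
.96│Medium  │Inactive│┃            
.56│Low     │Pending │┃            
.85│Critical│Active  │┃            
.23│Low     │Inactive│┃            
68 │Critical│Closed  │┃            
                      ┃            
                      ┃            
                      ┃            


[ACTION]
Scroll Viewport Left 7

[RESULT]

                                   
━┏━━━━━━━━━━━━━━━━━━━━━━━━━━━┓     
a┃ DataTable                 ┃     
━┠───────────────────────────┨     
i┃Amount ▼│Level   │Status  │┃     
─┃────────┼────────┼────────┼┃     
 ┃$4955.62│Critical│Closed  │┃     
·┃$4624.27│High    │Inactive│┃     
·┃$4468.07│High    │Inactive│┃     
·┃$4256.58│Critical│Active  │┃     
·┃$3649.96│Medium  │Inactive│┃     
·┃$2935.56│Low     │Pending │┃     
█┃$2323.85│Critical│Active  │┃     
·┃$1005.23│Low     │Inactive│┃     
·┃$755.68 │Critical│Closed  │┃     
·┃                           ┃     
·┃                           ┃     
█┃                           ┃     


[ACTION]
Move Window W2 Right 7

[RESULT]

                                   
━━━━━━━━┏━━━━━━━━━━━━━━━━━━━━━━━━━━
anvas   ┃ DataTable                
━━━━━━━━┠──────────────────────────
ife     ┃Amount ▼│Level   │Status  
────────┃────────┼────────┼────────
        ┃$4955.62│Critical│Closed  
····██··┃$4624.27│High    │Inactive
·█·███·█┃$4468.07│High    │Inactive
···██·██┃$4256.58│Critical│Active  
···█·███┃$3649.96│Medium  │Inactive
·█···██·┃$2935.56│Low     │Pending 
█····█··┃$2323.85│Critical│Active  
····███·┃$1005.23│Low     │Inactive
···█···█┃$755.68 │Critical│Closed  
·██·█···┃                          
···███·█┃                          
█·████··┃                          


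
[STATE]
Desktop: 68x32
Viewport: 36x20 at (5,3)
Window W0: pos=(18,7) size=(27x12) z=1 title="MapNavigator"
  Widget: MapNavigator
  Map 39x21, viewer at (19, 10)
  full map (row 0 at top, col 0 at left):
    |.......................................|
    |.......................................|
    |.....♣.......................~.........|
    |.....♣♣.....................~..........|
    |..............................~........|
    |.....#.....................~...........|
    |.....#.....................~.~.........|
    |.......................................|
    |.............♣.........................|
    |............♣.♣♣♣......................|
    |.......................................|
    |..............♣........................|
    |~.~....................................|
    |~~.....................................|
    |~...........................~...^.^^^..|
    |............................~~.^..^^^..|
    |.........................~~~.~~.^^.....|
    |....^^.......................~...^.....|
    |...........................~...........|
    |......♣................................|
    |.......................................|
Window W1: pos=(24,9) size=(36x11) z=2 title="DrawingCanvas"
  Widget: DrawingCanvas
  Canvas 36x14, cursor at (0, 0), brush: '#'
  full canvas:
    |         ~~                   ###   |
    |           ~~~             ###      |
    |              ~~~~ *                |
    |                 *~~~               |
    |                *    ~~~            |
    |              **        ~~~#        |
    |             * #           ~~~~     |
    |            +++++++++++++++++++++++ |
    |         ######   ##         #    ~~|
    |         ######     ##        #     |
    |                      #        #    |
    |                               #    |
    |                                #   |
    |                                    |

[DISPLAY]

                                    
                                    
                                    
                                    
             ┏━━━━━━━━━━━━━━━━━━━━━━
             ┃ MapNavigator         
             ┠─────┏━━━━━━━━━━━━━━━━
             ┃.....┃ DrawingCanvas  
             ┃.....┠────────────────
             ┃.....┃+        ~~     
             ┃.....┃           ~~~  
             ┃.....┃              ~~
             ┃.....┃                
             ┃.....┃                
             ┃.....┃              **
             ┗━━━━━┃             * #
                   ┗━━━━━━━━━━━━━━━━
                                    
                                    
                                    


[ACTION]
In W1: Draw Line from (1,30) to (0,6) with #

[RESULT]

                                    
                                    
                                    
                                    
             ┏━━━━━━━━━━━━━━━━━━━━━━
             ┃ MapNavigator         
             ┠─────┏━━━━━━━━━━━━━━━━
             ┃.....┃ DrawingCanvas  
             ┃.....┠────────────────
             ┃.....┃+     ##########
             ┃.....┃           ~~~  
             ┃.....┃              ~~
             ┃.....┃                
             ┃.....┃                
             ┃.....┃              **
             ┗━━━━━┃             * #
                   ┗━━━━━━━━━━━━━━━━
                                    
                                    
                                    


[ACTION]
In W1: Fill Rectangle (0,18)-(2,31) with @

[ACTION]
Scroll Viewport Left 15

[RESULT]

                                    
                                    
                                    
                                    
                  ┏━━━━━━━━━━━━━━━━━
                  ┃ MapNavigator    
                  ┠─────┏━━━━━━━━━━━
                  ┃.....┃ DrawingCan
                  ┃.....┠───────────
                  ┃.....┃+     #####
                  ┃.....┃           
                  ┃.....┃           
                  ┃.....┃           
                  ┃.....┃           
                  ┃.....┃           
                  ┗━━━━━┃           
                        ┗━━━━━━━━━━━
                                    
                                    
                                    


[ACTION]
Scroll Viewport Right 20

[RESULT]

                                    
                                    
                                    
                                    
━━━━━━━━━━━━━━━━━━━━━━━━┓           
MapNavigator            ┃           
────┏━━━━━━━━━━━━━━━━━━━━━━━━━━━━━━━
....┃ DrawingCanvas                 
....┠───────────────────────────────
....┃+     ############@@@@@@@@@@@@@
....┃           ~~~    @@@@@@@@@@@@@
....┃              ~~~~@@@@@@@@@@@@@
....┃                 *~~~          
....┃                *    ~~~       
....┃              **        ~~~#   
━━━━┃             * #           ~~~~
    ┗━━━━━━━━━━━━━━━━━━━━━━━━━━━━━━━
                                    
                                    
                                    


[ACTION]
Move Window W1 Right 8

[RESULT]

                                    
                                    
                                    
                                    
━━━━━━━━━━━━━━━━━━━━━━━━┓           
MapNavigator            ┃           
────────────┏━━━━━━━━━━━━━━━━━━━━━━━
............┃ DrawingCanvas         
............┠───────────────────────
.....♣......┃+     ############@@@@@
....♣.♣♣♣...┃           ~~~    @@@@@
...........@┃              ~~~~@@@@@
......♣.....┃                 *~~~  
............┃                *    ~~
............┃              **       
━━━━━━━━━━━━┃             * #       
            ┗━━━━━━━━━━━━━━━━━━━━━━━
                                    
                                    
                                    


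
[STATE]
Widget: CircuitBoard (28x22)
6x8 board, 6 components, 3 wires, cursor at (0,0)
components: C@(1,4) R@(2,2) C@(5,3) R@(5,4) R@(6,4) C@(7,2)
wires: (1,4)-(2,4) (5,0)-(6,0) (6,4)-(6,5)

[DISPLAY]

   0 1 2 3 4 5              
0  [.]                      
                            
1                   C       
                    │       
2           R       ·       
                            
3                           
                            
4                           
                            
5   ·           C   R       
    │                       
6   ·               R ─ ·   
                            
7           C               
Cursor: (0,0)               
                            
                            
                            
                            
                            


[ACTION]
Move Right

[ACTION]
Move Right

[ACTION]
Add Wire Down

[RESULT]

   0 1 2 3 4 5              
0          [.]              
            │               
1           ·       C       
                    │       
2           R       ·       
                            
3                           
                            
4                           
                            
5   ·           C   R       
    │                       
6   ·               R ─ ·   
                            
7           C               
Cursor: (0,2)               
                            
                            
                            
                            
                            


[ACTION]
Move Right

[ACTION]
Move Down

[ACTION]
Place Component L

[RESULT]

   0 1 2 3 4 5              
0           ·               
            │               
1           ·  [L]  C       
                    │       
2           R       ·       
                            
3                           
                            
4                           
                            
5   ·           C   R       
    │                       
6   ·               R ─ ·   
                            
7           C               
Cursor: (1,3)               
                            
                            
                            
                            
                            


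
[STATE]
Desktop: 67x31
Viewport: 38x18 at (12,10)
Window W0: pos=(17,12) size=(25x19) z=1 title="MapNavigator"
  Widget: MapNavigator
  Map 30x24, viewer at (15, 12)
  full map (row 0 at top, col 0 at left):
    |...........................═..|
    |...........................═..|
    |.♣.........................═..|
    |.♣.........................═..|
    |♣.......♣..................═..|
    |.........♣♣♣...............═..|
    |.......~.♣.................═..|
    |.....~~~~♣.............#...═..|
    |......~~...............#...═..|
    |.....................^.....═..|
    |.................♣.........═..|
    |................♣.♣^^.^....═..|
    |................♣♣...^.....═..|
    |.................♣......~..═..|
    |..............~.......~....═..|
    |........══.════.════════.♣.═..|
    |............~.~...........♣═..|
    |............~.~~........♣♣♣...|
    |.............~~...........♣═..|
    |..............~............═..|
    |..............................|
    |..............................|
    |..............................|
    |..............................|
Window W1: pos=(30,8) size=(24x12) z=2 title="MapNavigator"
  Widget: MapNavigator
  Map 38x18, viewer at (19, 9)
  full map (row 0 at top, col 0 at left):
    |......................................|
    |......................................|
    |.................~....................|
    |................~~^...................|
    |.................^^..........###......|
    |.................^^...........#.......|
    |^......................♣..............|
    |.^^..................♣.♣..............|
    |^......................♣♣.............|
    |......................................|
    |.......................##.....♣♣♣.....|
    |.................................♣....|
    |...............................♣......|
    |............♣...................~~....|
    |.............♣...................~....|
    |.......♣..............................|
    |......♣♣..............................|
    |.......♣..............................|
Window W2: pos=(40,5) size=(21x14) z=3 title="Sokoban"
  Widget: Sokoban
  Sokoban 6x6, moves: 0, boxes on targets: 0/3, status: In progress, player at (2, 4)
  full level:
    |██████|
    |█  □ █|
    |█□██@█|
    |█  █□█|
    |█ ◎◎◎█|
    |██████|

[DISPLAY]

                  ┠─────────┃█□██@█   
                  ┃.........┃█  █□█   
     ┏━━━━━━━━━━━━┃.........┃█ ◎◎◎█   
     ┃ MapNavigato┃.........┃██████   
     ┠────────────┃.........┃Moves: 0 
     ┃.....♣♣♣....┃.........┃         
     ┃...~.♣......┃.........┃         
     ┃.~~~~♣......┃.........┃         
     ┃..~~........┃.........┗━━━━━━━━━
     ┃............┗━━━━━━━━━━━━━━━━━━━
     ┃.............♣.........┃        
     ┃............♣.♣^^.^....┃        
     ┃...........@♣♣...^.....┃        
     ┃.............♣......~..┃        
     ┃..........~.......~....┃        
     ┃....══.════.════════.♣.┃        
     ┃........~.~...........♣┃        
     ┃........~.~~........♣♣♣┃        


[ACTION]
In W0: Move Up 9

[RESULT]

                  ┠─────────┃█□██@█   
                  ┃.........┃█  █□█   
     ┏━━━━━━━━━━━━┃.........┃█ ◎◎◎█   
     ┃ MapNavigato┃.........┃██████   
     ┠────────────┃.........┃Moves: 0 
     ┃            ┃.........┃         
     ┃            ┃.........┃         
     ┃            ┃.........┃         
     ┃            ┃.........┗━━━━━━━━━
     ┃............┗━━━━━━━━━━━━━━━━━━━
     ┃.......................┃        
     ┃.......................┃        
     ┃...........@...........┃        
     ┃....♣..................┃        
     ┃.....♣♣♣...............┃        
     ┃...~.♣.................┃        
     ┃.~~~~♣.............#...┃        
     ┃..~~...............#...┃        


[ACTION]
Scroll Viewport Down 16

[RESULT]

     ┃ MapNavigato┃.........┃██████   
     ┠────────────┃.........┃Moves: 0 
     ┃            ┃.........┃         
     ┃            ┃.........┃         
     ┃            ┃.........┃         
     ┃            ┃.........┗━━━━━━━━━
     ┃............┗━━━━━━━━━━━━━━━━━━━
     ┃.......................┃        
     ┃.......................┃        
     ┃...........@...........┃        
     ┃....♣..................┃        
     ┃.....♣♣♣...............┃        
     ┃...~.♣.................┃        
     ┃.~~~~♣.............#...┃        
     ┃..~~...............#...┃        
     ┃.................^.....┃        
     ┃.............♣.........┃        
     ┗━━━━━━━━━━━━━━━━━━━━━━━┛        


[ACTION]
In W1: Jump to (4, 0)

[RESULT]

     ┃ MapNavigato┃         ┃██████   
     ┠────────────┃         ┃Moves: 0 
     ┃            ┃       ..┃         
     ┃            ┃       ..┃         
     ┃            ┃       ..┃         
     ┃            ┃       ..┗━━━━━━━━━
     ┃............┗━━━━━━━━━━━━━━━━━━━
     ┃.......................┃        
     ┃.......................┃        
     ┃...........@...........┃        
     ┃....♣..................┃        
     ┃.....♣♣♣...............┃        
     ┃...~.♣.................┃        
     ┃.~~~~♣.............#...┃        
     ┃..~~...............#...┃        
     ┃.................^.....┃        
     ┃.............♣.........┃        
     ┗━━━━━━━━━━━━━━━━━━━━━━━┛        


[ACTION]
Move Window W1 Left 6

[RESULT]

     ┃ MapNa┃               ┃██████   
     ┠──────┃               ┃Moves: 0 
     ┃      ┃       ....@...┃         
     ┃      ┃       ........┃         
     ┃      ┃       ........┃         
     ┃      ┃       ........┗━━━━━━━━━
     ┃......┗━━━━━━━━━━━━━━━━━━━━━━┛  
     ┃.......................┃        
     ┃.......................┃        
     ┃...........@...........┃        
     ┃....♣..................┃        
     ┃.....♣♣♣...............┃        
     ┃...~.♣.................┃        
     ┃.~~~~♣.............#...┃        
     ┃..~~...............#...┃        
     ┃.................^.....┃        
     ┃.............♣.........┃        
     ┗━━━━━━━━━━━━━━━━━━━━━━━┛        


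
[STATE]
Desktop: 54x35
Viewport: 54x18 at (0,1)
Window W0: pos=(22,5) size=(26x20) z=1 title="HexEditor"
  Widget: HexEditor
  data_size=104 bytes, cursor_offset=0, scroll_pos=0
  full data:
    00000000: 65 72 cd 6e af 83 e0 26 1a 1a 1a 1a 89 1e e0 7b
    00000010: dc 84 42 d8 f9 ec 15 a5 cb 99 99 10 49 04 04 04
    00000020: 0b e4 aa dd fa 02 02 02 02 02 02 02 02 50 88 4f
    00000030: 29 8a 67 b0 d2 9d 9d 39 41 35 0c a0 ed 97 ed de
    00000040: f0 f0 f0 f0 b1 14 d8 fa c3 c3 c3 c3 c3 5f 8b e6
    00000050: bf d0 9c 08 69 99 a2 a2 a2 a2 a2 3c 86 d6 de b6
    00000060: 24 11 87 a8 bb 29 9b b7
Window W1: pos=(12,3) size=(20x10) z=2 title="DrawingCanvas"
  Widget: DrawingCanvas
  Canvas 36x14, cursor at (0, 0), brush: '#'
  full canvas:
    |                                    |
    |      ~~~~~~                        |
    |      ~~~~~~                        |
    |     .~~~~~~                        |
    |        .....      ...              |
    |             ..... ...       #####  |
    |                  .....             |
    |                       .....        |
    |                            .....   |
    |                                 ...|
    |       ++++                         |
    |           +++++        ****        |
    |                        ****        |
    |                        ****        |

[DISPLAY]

                                                      
                                                      
            ┏━━━━━━━━━━━━━━━━━━┓                      
            ┃ DrawingCanvas    ┃                      
            ┠──────────────────┨━━━━━━━━━━━━━━━┓      
            ┃+                 ┃r              ┃      
            ┃      ~~~~~~      ┃───────────────┨      
            ┃      ~~~~~~      ┃ 65 72 cd 6e af┃      
            ┃     .~~~~~~      ┃ dc 84 42 d8 f9┃      
            ┃        .....     ┃ 0b e4 aa dd fa┃      
            ┃             .....┃ 29 8a 67 b0 d2┃      
            ┗━━━━━━━━━━━━━━━━━━┛ f0 f0 f0 f0 b1┃      
                      ┃00000050  bf d0 9c 08 69┃      
                      ┃00000060  24 11 87 a8 bb┃      
                      ┃                        ┃      
                      ┃                        ┃      
                      ┃                        ┃      
                      ┃                        ┃      


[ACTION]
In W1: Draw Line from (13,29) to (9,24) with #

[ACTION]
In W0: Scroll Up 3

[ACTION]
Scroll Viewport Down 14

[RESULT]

                      ┃                        ┃      
                      ┃                        ┃      
                      ┃                        ┃      
                      ┃                        ┃      
                      ┃                        ┃      
                      ┃                        ┃      
                      ┃                        ┃      
                      ┃                        ┃      
                      ┃                        ┃      
                      ┗━━━━━━━━━━━━━━━━━━━━━━━━┛      
                                                      
                                                      
                                                      
                                                      
                                                      
                                                      
                                                      
                                                      


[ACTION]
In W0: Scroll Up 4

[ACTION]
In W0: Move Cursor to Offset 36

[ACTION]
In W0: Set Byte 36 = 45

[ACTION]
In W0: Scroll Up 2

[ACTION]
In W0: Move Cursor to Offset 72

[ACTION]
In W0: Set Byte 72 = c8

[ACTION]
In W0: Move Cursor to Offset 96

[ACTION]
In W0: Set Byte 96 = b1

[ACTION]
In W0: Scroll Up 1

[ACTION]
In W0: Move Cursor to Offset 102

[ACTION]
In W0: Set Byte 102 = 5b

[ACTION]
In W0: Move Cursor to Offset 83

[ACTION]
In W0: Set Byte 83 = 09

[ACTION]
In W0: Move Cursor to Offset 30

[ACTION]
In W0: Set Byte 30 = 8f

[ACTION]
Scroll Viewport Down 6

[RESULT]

                      ┃                        ┃      
                      ┃                        ┃      
                      ┃                        ┃      
                      ┃                        ┃      
                      ┃                        ┃      
                      ┃                        ┃      
                      ┃                        ┃      
                      ┗━━━━━━━━━━━━━━━━━━━━━━━━┛      
                                                      
                                                      
                                                      
                                                      
                                                      
                                                      
                                                      
                                                      
                                                      
                                                      


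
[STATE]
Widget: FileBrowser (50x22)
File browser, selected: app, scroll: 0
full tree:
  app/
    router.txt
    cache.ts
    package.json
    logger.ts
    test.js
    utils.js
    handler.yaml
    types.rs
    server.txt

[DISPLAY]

> [-] app/                                        
    router.txt                                    
    cache.ts                                      
    package.json                                  
    logger.ts                                     
    test.js                                       
    utils.js                                      
    handler.yaml                                  
    types.rs                                      
    server.txt                                    
                                                  
                                                  
                                                  
                                                  
                                                  
                                                  
                                                  
                                                  
                                                  
                                                  
                                                  
                                                  


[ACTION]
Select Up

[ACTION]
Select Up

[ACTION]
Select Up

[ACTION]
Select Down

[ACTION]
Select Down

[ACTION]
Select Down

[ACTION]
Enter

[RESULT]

  [-] app/                                        
    router.txt                                    
    cache.ts                                      
  > package.json                                  
    logger.ts                                     
    test.js                                       
    utils.js                                      
    handler.yaml                                  
    types.rs                                      
    server.txt                                    
                                                  
                                                  
                                                  
                                                  
                                                  
                                                  
                                                  
                                                  
                                                  
                                                  
                                                  
                                                  


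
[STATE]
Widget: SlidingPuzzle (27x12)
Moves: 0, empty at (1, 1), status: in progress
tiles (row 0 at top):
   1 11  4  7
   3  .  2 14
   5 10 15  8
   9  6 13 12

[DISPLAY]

┌────┬────┬────┬────┐      
│  1 │ 11 │  4 │  7 │      
├────┼────┼────┼────┤      
│  3 │    │  2 │ 14 │      
├────┼────┼────┼────┤      
│  5 │ 10 │ 15 │  8 │      
├────┼────┼────┼────┤      
│  9 │  6 │ 13 │ 12 │      
└────┴────┴────┴────┘      
Moves: 0                   
                           
                           


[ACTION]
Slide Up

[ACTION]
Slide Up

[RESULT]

┌────┬────┬────┬────┐      
│  1 │ 11 │  4 │  7 │      
├────┼────┼────┼────┤      
│  3 │ 10 │  2 │ 14 │      
├────┼────┼────┼────┤      
│  5 │  6 │ 15 │  8 │      
├────┼────┼────┼────┤      
│  9 │    │ 13 │ 12 │      
└────┴────┴────┴────┘      
Moves: 2                   
                           
                           


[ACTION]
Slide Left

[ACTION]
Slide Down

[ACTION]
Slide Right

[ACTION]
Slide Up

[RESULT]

┌────┬────┬────┬────┐      
│  1 │ 11 │  4 │  7 │      
├────┼────┼────┼────┤      
│  3 │ 10 │  2 │ 14 │      
├────┼────┼────┼────┤      
│  5 │ 13 │  6 │  8 │      
├────┼────┼────┼────┤      
│  9 │    │ 15 │ 12 │      
└────┴────┴────┴────┘      
Moves: 6                   
                           
                           


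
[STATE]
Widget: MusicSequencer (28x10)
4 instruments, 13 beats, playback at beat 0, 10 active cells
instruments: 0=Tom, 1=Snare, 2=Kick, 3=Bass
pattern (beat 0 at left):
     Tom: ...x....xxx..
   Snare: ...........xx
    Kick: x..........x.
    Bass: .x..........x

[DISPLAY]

      ▼123456789012         
   Tom···█····███··         
 Snare···········██         
  Kick█··········█·         
  Bass·█··········█         
                            
                            
                            
                            
                            


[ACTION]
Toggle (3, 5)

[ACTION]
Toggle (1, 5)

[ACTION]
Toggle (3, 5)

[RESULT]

      ▼123456789012         
   Tom···█····███··         
 Snare·····█·····██         
  Kick█··········█·         
  Bass·█··········█         
                            
                            
                            
                            
                            


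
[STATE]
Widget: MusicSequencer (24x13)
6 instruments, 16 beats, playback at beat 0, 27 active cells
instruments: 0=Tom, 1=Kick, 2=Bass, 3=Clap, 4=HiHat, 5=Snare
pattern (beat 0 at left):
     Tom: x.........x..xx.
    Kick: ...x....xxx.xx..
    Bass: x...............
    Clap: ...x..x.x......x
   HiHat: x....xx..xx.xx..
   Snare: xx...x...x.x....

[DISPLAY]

      ▼123456789012345  
   Tom█·········█··██·  
  Kick···█····███·██··  
  Bass█···············  
  Clap···█··█·█······█  
 HiHat█····██··██·██··  
 Snare██···█···█·█····  
                        
                        
                        
                        
                        
                        


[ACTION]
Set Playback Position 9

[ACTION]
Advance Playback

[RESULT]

      0123456789▼12345  
   Tom█·········█··██·  
  Kick···█····███·██··  
  Bass█···············  
  Clap···█··█·█······█  
 HiHat█····██··██·██··  
 Snare██···█···█·█····  
                        
                        
                        
                        
                        
                        


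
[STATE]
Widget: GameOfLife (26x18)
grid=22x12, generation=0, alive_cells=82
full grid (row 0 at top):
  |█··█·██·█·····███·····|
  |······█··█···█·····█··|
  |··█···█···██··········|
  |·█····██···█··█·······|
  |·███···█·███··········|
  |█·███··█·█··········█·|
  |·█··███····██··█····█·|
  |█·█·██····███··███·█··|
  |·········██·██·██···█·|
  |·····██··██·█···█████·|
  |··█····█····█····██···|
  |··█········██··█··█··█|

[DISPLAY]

Gen: 0                    
█··█·██·█·····███·····    
······█··█···█·····█··    
··█···█···██··········    
·█····██···█··█·······    
·███···█·███··········    
█·███··█·█··········█·    
·█··███····██··█····█·    
█·█·██····███··███·█··    
·········██·██·██···█·    
·····██··██·█···█████·    
··█····█····█····██···    
··█········██··█··█··█    
                          
                          
                          
                          
                          


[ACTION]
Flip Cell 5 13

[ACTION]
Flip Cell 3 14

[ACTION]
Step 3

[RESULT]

Gen: 3                    
······█······█·█······    
·····█······█··█······    
·········██·█·········    
··········██·█········    
██······██·█··█·······    
··█··█···██·█·█····█··    
███·█···█·····██··███·    
··██·····█···█·█··█··█    
···██·█·█·██·██·······    
·····██·█·█·█·█····█·█    
·········██··█·····█··    
···········███········    
                          
                          
                          
                          
                          


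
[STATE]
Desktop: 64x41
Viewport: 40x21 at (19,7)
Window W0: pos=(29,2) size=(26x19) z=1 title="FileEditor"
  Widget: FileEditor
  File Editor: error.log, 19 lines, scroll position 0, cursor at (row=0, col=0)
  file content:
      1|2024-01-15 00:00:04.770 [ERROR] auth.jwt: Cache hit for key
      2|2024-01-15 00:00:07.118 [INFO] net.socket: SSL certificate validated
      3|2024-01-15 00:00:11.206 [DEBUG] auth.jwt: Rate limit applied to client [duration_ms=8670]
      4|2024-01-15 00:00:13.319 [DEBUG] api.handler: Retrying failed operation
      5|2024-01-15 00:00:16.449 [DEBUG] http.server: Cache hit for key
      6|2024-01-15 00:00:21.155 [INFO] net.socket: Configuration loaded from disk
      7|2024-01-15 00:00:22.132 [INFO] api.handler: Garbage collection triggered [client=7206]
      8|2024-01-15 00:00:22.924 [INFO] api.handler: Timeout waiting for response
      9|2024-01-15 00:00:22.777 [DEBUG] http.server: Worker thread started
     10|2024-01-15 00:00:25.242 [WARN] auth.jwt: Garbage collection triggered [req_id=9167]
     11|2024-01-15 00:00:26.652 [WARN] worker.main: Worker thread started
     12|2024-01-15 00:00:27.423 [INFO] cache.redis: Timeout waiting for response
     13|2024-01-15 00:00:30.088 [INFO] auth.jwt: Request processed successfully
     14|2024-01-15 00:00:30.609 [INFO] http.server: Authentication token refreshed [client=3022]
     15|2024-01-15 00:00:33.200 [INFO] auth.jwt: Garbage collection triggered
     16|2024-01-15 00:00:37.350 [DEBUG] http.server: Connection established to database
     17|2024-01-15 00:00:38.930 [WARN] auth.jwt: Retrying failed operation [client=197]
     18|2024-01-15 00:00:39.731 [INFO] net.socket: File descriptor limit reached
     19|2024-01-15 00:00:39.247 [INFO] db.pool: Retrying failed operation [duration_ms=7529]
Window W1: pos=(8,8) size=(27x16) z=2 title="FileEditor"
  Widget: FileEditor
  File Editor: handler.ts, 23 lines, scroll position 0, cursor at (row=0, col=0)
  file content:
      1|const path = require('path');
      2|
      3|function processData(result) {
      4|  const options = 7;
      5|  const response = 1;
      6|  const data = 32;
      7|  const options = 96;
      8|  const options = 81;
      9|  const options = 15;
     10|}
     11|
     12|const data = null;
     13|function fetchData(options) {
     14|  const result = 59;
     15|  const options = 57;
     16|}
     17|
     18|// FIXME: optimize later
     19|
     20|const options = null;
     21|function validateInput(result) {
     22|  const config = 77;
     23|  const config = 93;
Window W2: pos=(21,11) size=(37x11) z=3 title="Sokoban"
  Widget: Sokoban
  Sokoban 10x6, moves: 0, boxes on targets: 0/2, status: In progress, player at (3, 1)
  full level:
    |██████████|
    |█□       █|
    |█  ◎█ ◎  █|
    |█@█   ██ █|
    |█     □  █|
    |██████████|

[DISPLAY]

          ┃2024-01-15 00:00:11.206░┃    
━━━━━━━━━━━━━━━┓01-15 00:00:13.319░┃    
r              ┃01-15 00:00:16.449░┃    
───────────────┨01-15 00:00:21.155░┃    
 =┏━━━━━━━━━━━━━━━━━━━━━━━━━━━━━━━━━━━┓ 
  ┃ Sokoban                           ┃ 
ro┠───────────────────────────────────┨ 
ti┃██████████                         ┃ 
sp┃█□       █                         ┃ 
ta┃█  ◎█ ◎  █                         ┃ 
ti┃█@█   ██ █                         ┃ 
ti┃█     □  █                         ┃ 
ti┃██████████                         ┃ 
  ┃Moves: 0  0/2                      ┃ 
  ┗━━━━━━━━━━━━━━━━━━━━━━━━━━━━━━━━━━━┛ 
 = null;      ▼┃                        
━━━━━━━━━━━━━━━┛                        
                                        
                                        
                                        
                                        


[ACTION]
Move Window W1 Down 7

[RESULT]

          ┃2024-01-15 00:00:11.206░┃    
          ┃2024-01-15 00:00:13.319░┃    
          ┃2024-01-15 00:00:16.449░┃    
          ┃2024-01-15 00:00:21.155░┃    
  ┏━━━━━━━━━━━━━━━━━━━━━━━━━━━━━━━━━━━┓ 
  ┃ Sokoban                           ┃ 
  ┠───────────────────────────────────┨ 
  ┃██████████                         ┃ 
━━┃█□       █                         ┃ 
r ┃█  ◎█ ◎  █                         ┃ 
──┃█@█   ██ █                         ┃ 
 =┃█     □  █                         ┃ 
  ┃██████████                         ┃ 
ro┃Moves: 0  0/2                      ┃ 
ti┗━━━━━━━━━━━━━━━━━━━━━━━━━━━━━━━━━━━┛ 
sponse = 1;   ░┃                        
ta = 32;      ░┃                        
tions = 96;   ░┃                        
tions = 81;   ░┃                        
tions = 15;   ░┃                        
              ░┃                        


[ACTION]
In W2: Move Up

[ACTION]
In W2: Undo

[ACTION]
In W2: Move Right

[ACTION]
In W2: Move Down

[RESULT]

          ┃2024-01-15 00:00:11.206░┃    
          ┃2024-01-15 00:00:13.319░┃    
          ┃2024-01-15 00:00:16.449░┃    
          ┃2024-01-15 00:00:21.155░┃    
  ┏━━━━━━━━━━━━━━━━━━━━━━━━━━━━━━━━━━━┓ 
  ┃ Sokoban                           ┃ 
  ┠───────────────────────────────────┨ 
  ┃██████████                         ┃ 
━━┃█□       █                         ┃ 
r ┃█  ◎█ ◎  █                         ┃ 
──┃█ █   ██ █                         ┃ 
 =┃█@    □  █                         ┃ 
  ┃██████████                         ┃ 
ro┃Moves: 1  0/2                      ┃ 
ti┗━━━━━━━━━━━━━━━━━━━━━━━━━━━━━━━━━━━┛ 
sponse = 1;   ░┃                        
ta = 32;      ░┃                        
tions = 96;   ░┃                        
tions = 81;   ░┃                        
tions = 15;   ░┃                        
              ░┃                        
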